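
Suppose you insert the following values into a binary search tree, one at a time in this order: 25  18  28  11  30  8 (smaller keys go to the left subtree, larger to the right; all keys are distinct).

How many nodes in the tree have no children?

2

Insert 25: tree is empty, so 25 becomes the root.
Insert 18: 18 < 25 → go left. Place as left child of 25.
Insert 28: 28 > 25 → go right. Place as right child of 25.
Insert 11: 11 < 25 → go left; 11 < 18 → go left. Place as left child of 18.
Insert 30: 30 > 25 → go right; 30 > 28 → go right. Place as right child of 28.
Insert 8: 8 < 25 → go left; 8 < 18 → go left; 8 < 11 → go left. Place as left child of 11.

Leaves: 8, 30 — 2 in total.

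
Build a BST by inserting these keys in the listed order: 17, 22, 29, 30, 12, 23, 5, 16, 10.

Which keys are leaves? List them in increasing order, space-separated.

10 16 23 30

Resulting structure (node: left, right):
  17: L=12, R=22
  22: L=–, R=29
  29: L=23, R=30
  30: L=–, R=–
  12: L=5, R=16
  23: L=–, R=–
  5: L=–, R=10
  16: L=–, R=–
  10: L=–, R=–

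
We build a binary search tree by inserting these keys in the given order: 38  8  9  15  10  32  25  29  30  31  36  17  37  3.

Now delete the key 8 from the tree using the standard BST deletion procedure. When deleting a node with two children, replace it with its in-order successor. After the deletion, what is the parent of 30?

Resulting structure (node: left, right):
  38: L=8, R=–
  8: L=3, R=9
  9: L=–, R=15
  15: L=10, R=32
  10: L=–, R=–
  32: L=25, R=36
  25: L=17, R=29
  29: L=–, R=30
  30: L=–, R=31
  31: L=–, R=–
  36: L=–, R=37
  17: L=–, R=–
  37: L=–, R=–
  3: L=–, R=–

Delete 8 (two children — replace with in-order successor).
After deletion, 30's parent is 29.

29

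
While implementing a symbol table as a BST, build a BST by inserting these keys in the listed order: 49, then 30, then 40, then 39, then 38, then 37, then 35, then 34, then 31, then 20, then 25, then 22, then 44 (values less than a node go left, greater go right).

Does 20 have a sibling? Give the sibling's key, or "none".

40

49: root
30: left child of 49 (depth 1)
40: right child of 30 (depth 2)
39: left child of 40 (depth 3)
38: left child of 39 (depth 4)
37: left child of 38 (depth 5)
35: left child of 37 (depth 6)
34: left child of 35 (depth 7)
31: left child of 34 (depth 8)
20: left child of 30 (depth 2)
25: right child of 20 (depth 3)
22: left child of 25 (depth 4)
44: right child of 40 (depth 3)

20's parent is 30; the other child of 30 is 40.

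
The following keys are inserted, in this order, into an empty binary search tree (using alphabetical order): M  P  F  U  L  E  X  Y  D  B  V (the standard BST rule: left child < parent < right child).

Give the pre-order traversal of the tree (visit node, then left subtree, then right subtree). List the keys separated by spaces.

M F E D B L P U X V Y

Resulting structure (node: left, right):
  M: L=F, R=P
  P: L=–, R=U
  F: L=E, R=L
  U: L=–, R=X
  L: L=–, R=–
  E: L=D, R=–
  X: L=V, R=Y
  Y: L=–, R=–
  D: L=B, R=–
  B: L=–, R=–
  V: L=–, R=–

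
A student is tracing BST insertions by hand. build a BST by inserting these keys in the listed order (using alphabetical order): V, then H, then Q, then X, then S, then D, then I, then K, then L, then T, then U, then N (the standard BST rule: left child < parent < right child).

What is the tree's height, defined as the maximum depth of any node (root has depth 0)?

6

Insert V: tree is empty, so V becomes the root.
Insert H: H < V → go left. Place as left child of V.
Insert Q: Q < V → go left; Q > H → go right. Place as right child of H.
Insert X: X > V → go right. Place as right child of V.
Insert S: S < V → go left; S > H → go right; S > Q → go right. Place as right child of Q.
Insert D: D < V → go left; D < H → go left. Place as left child of H.
Insert I: I < V → go left; I > H → go right; I < Q → go left. Place as left child of Q.
Insert K: K < V → go left; K > H → go right; K < Q → go left; K > I → go right. Place as right child of I.
Insert L: L < V → go left; L > H → go right; L < Q → go left; L > I → go right; L > K → go right. Place as right child of K.
Insert T: T < V → go left; T > H → go right; T > Q → go right; T > S → go right. Place as right child of S.
Insert U: U < V → go left; U > H → go right; U > Q → go right; U > S → go right; U > T → go right. Place as right child of T.
Insert N: N < V → go left; N > H → go right; N < Q → go left; N > I → go right; N > K → go right; N > L → go right. Place as right child of L.

The deepest node is N at depth 6.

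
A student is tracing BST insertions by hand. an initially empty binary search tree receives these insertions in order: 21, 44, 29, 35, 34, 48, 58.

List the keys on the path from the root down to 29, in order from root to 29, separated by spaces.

21: root
44: right child of 21 (depth 1)
29: left child of 44 (depth 2)
35: right child of 29 (depth 3)
34: left child of 35 (depth 4)
48: right child of 44 (depth 2)
58: right child of 48 (depth 3)

21 44 29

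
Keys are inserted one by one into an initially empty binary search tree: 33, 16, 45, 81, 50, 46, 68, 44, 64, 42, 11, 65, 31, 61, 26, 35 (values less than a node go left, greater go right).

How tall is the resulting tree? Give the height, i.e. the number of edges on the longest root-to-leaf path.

6

Insert 33: tree is empty, so 33 becomes the root.
Insert 16: 16 < 33 → go left. Place as left child of 33.
Insert 45: 45 > 33 → go right. Place as right child of 33.
Insert 81: 81 > 33 → go right; 81 > 45 → go right. Place as right child of 45.
Insert 50: 50 > 33 → go right; 50 > 45 → go right; 50 < 81 → go left. Place as left child of 81.
Insert 46: 46 > 33 → go right; 46 > 45 → go right; 46 < 81 → go left; 46 < 50 → go left. Place as left child of 50.
Insert 68: 68 > 33 → go right; 68 > 45 → go right; 68 < 81 → go left; 68 > 50 → go right. Place as right child of 50.
Insert 44: 44 > 33 → go right; 44 < 45 → go left. Place as left child of 45.
Insert 64: 64 > 33 → go right; 64 > 45 → go right; 64 < 81 → go left; 64 > 50 → go right; 64 < 68 → go left. Place as left child of 68.
Insert 42: 42 > 33 → go right; 42 < 45 → go left; 42 < 44 → go left. Place as left child of 44.
Insert 11: 11 < 33 → go left; 11 < 16 → go left. Place as left child of 16.
Insert 65: 65 > 33 → go right; 65 > 45 → go right; 65 < 81 → go left; 65 > 50 → go right; 65 < 68 → go left; 65 > 64 → go right. Place as right child of 64.
Insert 31: 31 < 33 → go left; 31 > 16 → go right. Place as right child of 16.
Insert 61: 61 > 33 → go right; 61 > 45 → go right; 61 < 81 → go left; 61 > 50 → go right; 61 < 68 → go left; 61 < 64 → go left. Place as left child of 64.
Insert 26: 26 < 33 → go left; 26 > 16 → go right; 26 < 31 → go left. Place as left child of 31.
Insert 35: 35 > 33 → go right; 35 < 45 → go left; 35 < 44 → go left; 35 < 42 → go left. Place as left child of 42.

The deepest node is 65 at depth 6.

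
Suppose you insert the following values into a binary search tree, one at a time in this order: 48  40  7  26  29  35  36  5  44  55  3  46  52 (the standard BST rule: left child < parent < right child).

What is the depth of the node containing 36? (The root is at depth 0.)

6

Resulting structure (node: left, right):
  48: L=40, R=55
  40: L=7, R=44
  7: L=5, R=26
  26: L=–, R=29
  29: L=–, R=35
  35: L=–, R=36
  36: L=–, R=–
  5: L=3, R=–
  44: L=–, R=46
  55: L=52, R=–
  3: L=–, R=–
  46: L=–, R=–
  52: L=–, R=–

Path to 36: 48 → 40 → 7 → 26 → 29 → 35 → 36, which is 6 edges.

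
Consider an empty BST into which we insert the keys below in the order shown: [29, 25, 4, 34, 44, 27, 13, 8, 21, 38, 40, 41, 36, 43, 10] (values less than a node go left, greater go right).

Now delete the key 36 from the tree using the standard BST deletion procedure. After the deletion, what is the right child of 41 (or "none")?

29: root
25: left child of 29 (depth 1)
4: left child of 25 (depth 2)
34: right child of 29 (depth 1)
44: right child of 34 (depth 2)
27: right child of 25 (depth 2)
13: right child of 4 (depth 3)
8: left child of 13 (depth 4)
21: right child of 13 (depth 4)
38: left child of 44 (depth 3)
40: right child of 38 (depth 4)
41: right child of 40 (depth 5)
36: left child of 38 (depth 4)
43: right child of 41 (depth 6)
10: right child of 8 (depth 5)

Delete 36 (at most one child — splice it out).
After deletion, 41's right child: 43.

43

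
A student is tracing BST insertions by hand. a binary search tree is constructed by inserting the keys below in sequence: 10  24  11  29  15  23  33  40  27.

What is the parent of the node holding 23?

15

10: root
24: right child of 10 (depth 1)
11: left child of 24 (depth 2)
29: right child of 24 (depth 2)
15: right child of 11 (depth 3)
23: right child of 15 (depth 4)
33: right child of 29 (depth 3)
40: right child of 33 (depth 4)
27: left child of 29 (depth 3)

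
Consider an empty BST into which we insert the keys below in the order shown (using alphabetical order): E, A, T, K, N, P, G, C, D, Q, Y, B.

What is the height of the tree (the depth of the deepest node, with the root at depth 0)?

E: root
A: left child of E (depth 1)
T: right child of E (depth 1)
K: left child of T (depth 2)
N: right child of K (depth 3)
P: right child of N (depth 4)
G: left child of K (depth 3)
C: right child of A (depth 2)
D: right child of C (depth 3)
Q: right child of P (depth 5)
Y: right child of T (depth 2)
B: left child of C (depth 3)

The deepest node is Q at depth 5.

5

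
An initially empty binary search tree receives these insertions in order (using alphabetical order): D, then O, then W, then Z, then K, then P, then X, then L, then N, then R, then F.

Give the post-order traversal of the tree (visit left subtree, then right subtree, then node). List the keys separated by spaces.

F N L K R P X Z W O D

Resulting structure (node: left, right):
  D: L=–, R=O
  O: L=K, R=W
  W: L=P, R=Z
  Z: L=X, R=–
  K: L=F, R=L
  P: L=–, R=R
  X: L=–, R=–
  L: L=–, R=N
  N: L=–, R=–
  R: L=–, R=–
  F: L=–, R=–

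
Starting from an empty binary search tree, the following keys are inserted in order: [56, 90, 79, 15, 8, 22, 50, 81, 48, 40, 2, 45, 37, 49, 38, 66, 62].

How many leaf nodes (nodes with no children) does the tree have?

6

56: root
90: right child of 56 (depth 1)
79: left child of 90 (depth 2)
15: left child of 56 (depth 1)
8: left child of 15 (depth 2)
22: right child of 15 (depth 2)
50: right child of 22 (depth 3)
81: right child of 79 (depth 3)
48: left child of 50 (depth 4)
40: left child of 48 (depth 5)
2: left child of 8 (depth 3)
45: right child of 40 (depth 6)
37: left child of 40 (depth 6)
49: right child of 48 (depth 5)
38: right child of 37 (depth 7)
66: left child of 79 (depth 3)
62: left child of 66 (depth 4)

Leaves: 2, 38, 45, 49, 62, 81 — 6 in total.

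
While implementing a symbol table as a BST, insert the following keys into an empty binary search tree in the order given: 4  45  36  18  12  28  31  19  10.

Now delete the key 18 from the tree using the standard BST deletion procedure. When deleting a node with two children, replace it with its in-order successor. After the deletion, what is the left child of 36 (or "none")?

19

Resulting structure (node: left, right):
  4: L=–, R=45
  45: L=36, R=–
  36: L=18, R=–
  18: L=12, R=28
  12: L=10, R=–
  28: L=19, R=31
  31: L=–, R=–
  19: L=–, R=–
  10: L=–, R=–

Delete 18 (two children — replace with in-order successor).
After deletion, 36's left child: 19.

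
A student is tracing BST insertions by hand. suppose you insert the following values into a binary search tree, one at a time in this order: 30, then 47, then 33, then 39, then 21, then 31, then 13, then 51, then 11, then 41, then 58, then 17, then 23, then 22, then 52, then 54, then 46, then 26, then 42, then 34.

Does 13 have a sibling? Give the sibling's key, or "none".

23

Insert 30: tree is empty, so 30 becomes the root.
Insert 47: 47 > 30 → go right. Place as right child of 30.
Insert 33: 33 > 30 → go right; 33 < 47 → go left. Place as left child of 47.
Insert 39: 39 > 30 → go right; 39 < 47 → go left; 39 > 33 → go right. Place as right child of 33.
Insert 21: 21 < 30 → go left. Place as left child of 30.
Insert 31: 31 > 30 → go right; 31 < 47 → go left; 31 < 33 → go left. Place as left child of 33.
Insert 13: 13 < 30 → go left; 13 < 21 → go left. Place as left child of 21.
Insert 51: 51 > 30 → go right; 51 > 47 → go right. Place as right child of 47.
Insert 11: 11 < 30 → go left; 11 < 21 → go left; 11 < 13 → go left. Place as left child of 13.
Insert 41: 41 > 30 → go right; 41 < 47 → go left; 41 > 33 → go right; 41 > 39 → go right. Place as right child of 39.
Insert 58: 58 > 30 → go right; 58 > 47 → go right; 58 > 51 → go right. Place as right child of 51.
Insert 17: 17 < 30 → go left; 17 < 21 → go left; 17 > 13 → go right. Place as right child of 13.
Insert 23: 23 < 30 → go left; 23 > 21 → go right. Place as right child of 21.
Insert 22: 22 < 30 → go left; 22 > 21 → go right; 22 < 23 → go left. Place as left child of 23.
Insert 52: 52 > 30 → go right; 52 > 47 → go right; 52 > 51 → go right; 52 < 58 → go left. Place as left child of 58.
Insert 54: 54 > 30 → go right; 54 > 47 → go right; 54 > 51 → go right; 54 < 58 → go left; 54 > 52 → go right. Place as right child of 52.
Insert 46: 46 > 30 → go right; 46 < 47 → go left; 46 > 33 → go right; 46 > 39 → go right; 46 > 41 → go right. Place as right child of 41.
Insert 26: 26 < 30 → go left; 26 > 21 → go right; 26 > 23 → go right. Place as right child of 23.
Insert 42: 42 > 30 → go right; 42 < 47 → go left; 42 > 33 → go right; 42 > 39 → go right; 42 > 41 → go right; 42 < 46 → go left. Place as left child of 46.
Insert 34: 34 > 30 → go right; 34 < 47 → go left; 34 > 33 → go right; 34 < 39 → go left. Place as left child of 39.

13's parent is 21; the other child of 21 is 23.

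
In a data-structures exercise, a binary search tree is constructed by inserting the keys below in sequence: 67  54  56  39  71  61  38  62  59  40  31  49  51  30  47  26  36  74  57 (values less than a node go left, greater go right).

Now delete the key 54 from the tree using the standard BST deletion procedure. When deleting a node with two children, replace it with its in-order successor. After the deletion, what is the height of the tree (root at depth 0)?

6

Resulting structure (node: left, right):
  67: L=54, R=71
  54: L=39, R=56
  56: L=–, R=61
  39: L=38, R=40
  71: L=–, R=74
  61: L=59, R=62
  38: L=31, R=–
  62: L=–, R=–
  59: L=57, R=–
  40: L=–, R=49
  31: L=30, R=36
  49: L=47, R=51
  51: L=–, R=–
  30: L=26, R=–
  47: L=–, R=–
  26: L=–, R=–
  36: L=–, R=–
  74: L=–, R=–
  57: L=–, R=–

Delete 54 (two children — replace with in-order successor).
After deletion, deepest node is 26 at depth 6.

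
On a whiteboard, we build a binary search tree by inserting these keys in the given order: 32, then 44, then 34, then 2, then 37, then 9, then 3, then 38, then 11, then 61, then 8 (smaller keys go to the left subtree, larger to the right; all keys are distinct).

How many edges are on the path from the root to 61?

2

Insert 32: tree is empty, so 32 becomes the root.
Insert 44: 44 > 32 → go right. Place as right child of 32.
Insert 34: 34 > 32 → go right; 34 < 44 → go left. Place as left child of 44.
Insert 2: 2 < 32 → go left. Place as left child of 32.
Insert 37: 37 > 32 → go right; 37 < 44 → go left; 37 > 34 → go right. Place as right child of 34.
Insert 9: 9 < 32 → go left; 9 > 2 → go right. Place as right child of 2.
Insert 3: 3 < 32 → go left; 3 > 2 → go right; 3 < 9 → go left. Place as left child of 9.
Insert 38: 38 > 32 → go right; 38 < 44 → go left; 38 > 34 → go right; 38 > 37 → go right. Place as right child of 37.
Insert 11: 11 < 32 → go left; 11 > 2 → go right; 11 > 9 → go right. Place as right child of 9.
Insert 61: 61 > 32 → go right; 61 > 44 → go right. Place as right child of 44.
Insert 8: 8 < 32 → go left; 8 > 2 → go right; 8 < 9 → go left; 8 > 3 → go right. Place as right child of 3.

Path to 61: 32 → 44 → 61, which is 2 edges.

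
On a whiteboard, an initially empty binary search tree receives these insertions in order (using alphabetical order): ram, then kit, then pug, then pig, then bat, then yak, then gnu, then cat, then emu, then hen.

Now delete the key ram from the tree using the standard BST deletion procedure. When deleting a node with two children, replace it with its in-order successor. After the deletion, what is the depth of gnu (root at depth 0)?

3

Insert ram: tree is empty, so ram becomes the root.
Insert kit: kit < ram → go left. Place as left child of ram.
Insert pug: pug < ram → go left; pug > kit → go right. Place as right child of kit.
Insert pig: pig < ram → go left; pig > kit → go right; pig < pug → go left. Place as left child of pug.
Insert bat: bat < ram → go left; bat < kit → go left. Place as left child of kit.
Insert yak: yak > ram → go right. Place as right child of ram.
Insert gnu: gnu < ram → go left; gnu < kit → go left; gnu > bat → go right. Place as right child of bat.
Insert cat: cat < ram → go left; cat < kit → go left; cat > bat → go right; cat < gnu → go left. Place as left child of gnu.
Insert emu: emu < ram → go left; emu < kit → go left; emu > bat → go right; emu < gnu → go left; emu > cat → go right. Place as right child of cat.
Insert hen: hen < ram → go left; hen < kit → go left; hen > bat → go right; hen > gnu → go right. Place as right child of gnu.

Delete ram (two children — replace with in-order successor).
After deletion, path to gnu: yak → kit → bat → gnu.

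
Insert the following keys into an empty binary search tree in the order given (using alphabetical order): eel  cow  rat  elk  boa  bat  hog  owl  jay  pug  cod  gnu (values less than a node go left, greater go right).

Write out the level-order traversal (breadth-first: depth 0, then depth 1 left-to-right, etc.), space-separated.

eel cow rat boa elk bat cod hog gnu owl jay pug

Resulting structure (node: left, right):
  eel: L=cow, R=rat
  cow: L=boa, R=–
  rat: L=elk, R=–
  elk: L=–, R=hog
  boa: L=bat, R=cod
  bat: L=–, R=–
  hog: L=gnu, R=owl
  owl: L=jay, R=pug
  jay: L=–, R=–
  pug: L=–, R=–
  cod: L=–, R=–
  gnu: L=–, R=–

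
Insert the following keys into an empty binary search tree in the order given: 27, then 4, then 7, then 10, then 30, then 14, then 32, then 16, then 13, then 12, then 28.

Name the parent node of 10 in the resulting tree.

7

Resulting structure (node: left, right):
  27: L=4, R=30
  4: L=–, R=7
  7: L=–, R=10
  10: L=–, R=14
  30: L=28, R=32
  14: L=13, R=16
  32: L=–, R=–
  16: L=–, R=–
  13: L=12, R=–
  12: L=–, R=–
  28: L=–, R=–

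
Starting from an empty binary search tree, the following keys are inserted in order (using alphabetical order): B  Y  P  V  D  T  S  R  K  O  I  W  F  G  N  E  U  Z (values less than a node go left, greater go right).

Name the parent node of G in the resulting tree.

F

B: root
Y: right child of B (depth 1)
P: left child of Y (depth 2)
V: right child of P (depth 3)
D: left child of P (depth 3)
T: left child of V (depth 4)
S: left child of T (depth 5)
R: left child of S (depth 6)
K: right child of D (depth 4)
O: right child of K (depth 5)
I: left child of K (depth 5)
W: right child of V (depth 4)
F: left child of I (depth 6)
G: right child of F (depth 7)
N: left child of O (depth 6)
E: left child of F (depth 7)
U: right child of T (depth 5)
Z: right child of Y (depth 2)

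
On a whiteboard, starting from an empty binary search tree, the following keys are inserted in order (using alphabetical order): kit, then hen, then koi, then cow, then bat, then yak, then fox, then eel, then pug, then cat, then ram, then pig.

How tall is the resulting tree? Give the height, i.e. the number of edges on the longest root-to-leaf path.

4

Insert kit: tree is empty, so kit becomes the root.
Insert hen: hen < kit → go left. Place as left child of kit.
Insert koi: koi > kit → go right. Place as right child of kit.
Insert cow: cow < kit → go left; cow < hen → go left. Place as left child of hen.
Insert bat: bat < kit → go left; bat < hen → go left; bat < cow → go left. Place as left child of cow.
Insert yak: yak > kit → go right; yak > koi → go right. Place as right child of koi.
Insert fox: fox < kit → go left; fox < hen → go left; fox > cow → go right. Place as right child of cow.
Insert eel: eel < kit → go left; eel < hen → go left; eel > cow → go right; eel < fox → go left. Place as left child of fox.
Insert pug: pug > kit → go right; pug > koi → go right; pug < yak → go left. Place as left child of yak.
Insert cat: cat < kit → go left; cat < hen → go left; cat < cow → go left; cat > bat → go right. Place as right child of bat.
Insert ram: ram > kit → go right; ram > koi → go right; ram < yak → go left; ram > pug → go right. Place as right child of pug.
Insert pig: pig > kit → go right; pig > koi → go right; pig < yak → go left; pig < pug → go left. Place as left child of pug.

The deepest node is eel at depth 4.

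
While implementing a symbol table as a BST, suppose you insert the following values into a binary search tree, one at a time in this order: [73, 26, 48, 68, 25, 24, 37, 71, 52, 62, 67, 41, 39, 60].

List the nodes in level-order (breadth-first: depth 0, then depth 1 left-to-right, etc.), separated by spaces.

73 26 25 48 24 37 68 41 52 71 39 62 60 67

Insert 73: tree is empty, so 73 becomes the root.
Insert 26: 26 < 73 → go left. Place as left child of 73.
Insert 48: 48 < 73 → go left; 48 > 26 → go right. Place as right child of 26.
Insert 68: 68 < 73 → go left; 68 > 26 → go right; 68 > 48 → go right. Place as right child of 48.
Insert 25: 25 < 73 → go left; 25 < 26 → go left. Place as left child of 26.
Insert 24: 24 < 73 → go left; 24 < 26 → go left; 24 < 25 → go left. Place as left child of 25.
Insert 37: 37 < 73 → go left; 37 > 26 → go right; 37 < 48 → go left. Place as left child of 48.
Insert 71: 71 < 73 → go left; 71 > 26 → go right; 71 > 48 → go right; 71 > 68 → go right. Place as right child of 68.
Insert 52: 52 < 73 → go left; 52 > 26 → go right; 52 > 48 → go right; 52 < 68 → go left. Place as left child of 68.
Insert 62: 62 < 73 → go left; 62 > 26 → go right; 62 > 48 → go right; 62 < 68 → go left; 62 > 52 → go right. Place as right child of 52.
Insert 67: 67 < 73 → go left; 67 > 26 → go right; 67 > 48 → go right; 67 < 68 → go left; 67 > 52 → go right; 67 > 62 → go right. Place as right child of 62.
Insert 41: 41 < 73 → go left; 41 > 26 → go right; 41 < 48 → go left; 41 > 37 → go right. Place as right child of 37.
Insert 39: 39 < 73 → go left; 39 > 26 → go right; 39 < 48 → go left; 39 > 37 → go right; 39 < 41 → go left. Place as left child of 41.
Insert 60: 60 < 73 → go left; 60 > 26 → go right; 60 > 48 → go right; 60 < 68 → go left; 60 > 52 → go right; 60 < 62 → go left. Place as left child of 62.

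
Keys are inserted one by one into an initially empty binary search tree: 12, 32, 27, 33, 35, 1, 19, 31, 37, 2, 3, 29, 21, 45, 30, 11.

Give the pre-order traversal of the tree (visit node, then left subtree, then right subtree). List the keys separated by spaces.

12 1 2 3 11 32 27 19 21 31 29 30 33 35 37 45

Insert 12: tree is empty, so 12 becomes the root.
Insert 32: 32 > 12 → go right. Place as right child of 12.
Insert 27: 27 > 12 → go right; 27 < 32 → go left. Place as left child of 32.
Insert 33: 33 > 12 → go right; 33 > 32 → go right. Place as right child of 32.
Insert 35: 35 > 12 → go right; 35 > 32 → go right; 35 > 33 → go right. Place as right child of 33.
Insert 1: 1 < 12 → go left. Place as left child of 12.
Insert 19: 19 > 12 → go right; 19 < 32 → go left; 19 < 27 → go left. Place as left child of 27.
Insert 31: 31 > 12 → go right; 31 < 32 → go left; 31 > 27 → go right. Place as right child of 27.
Insert 37: 37 > 12 → go right; 37 > 32 → go right; 37 > 33 → go right; 37 > 35 → go right. Place as right child of 35.
Insert 2: 2 < 12 → go left; 2 > 1 → go right. Place as right child of 1.
Insert 3: 3 < 12 → go left; 3 > 1 → go right; 3 > 2 → go right. Place as right child of 2.
Insert 29: 29 > 12 → go right; 29 < 32 → go left; 29 > 27 → go right; 29 < 31 → go left. Place as left child of 31.
Insert 21: 21 > 12 → go right; 21 < 32 → go left; 21 < 27 → go left; 21 > 19 → go right. Place as right child of 19.
Insert 45: 45 > 12 → go right; 45 > 32 → go right; 45 > 33 → go right; 45 > 35 → go right; 45 > 37 → go right. Place as right child of 37.
Insert 30: 30 > 12 → go right; 30 < 32 → go left; 30 > 27 → go right; 30 < 31 → go left; 30 > 29 → go right. Place as right child of 29.
Insert 11: 11 < 12 → go left; 11 > 1 → go right; 11 > 2 → go right; 11 > 3 → go right. Place as right child of 3.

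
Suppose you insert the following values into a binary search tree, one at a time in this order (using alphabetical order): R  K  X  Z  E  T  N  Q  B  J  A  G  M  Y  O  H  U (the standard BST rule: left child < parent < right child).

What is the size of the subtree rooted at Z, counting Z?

Insert R: tree is empty, so R becomes the root.
Insert K: K < R → go left. Place as left child of R.
Insert X: X > R → go right. Place as right child of R.
Insert Z: Z > R → go right; Z > X → go right. Place as right child of X.
Insert E: E < R → go left; E < K → go left. Place as left child of K.
Insert T: T > R → go right; T < X → go left. Place as left child of X.
Insert N: N < R → go left; N > K → go right. Place as right child of K.
Insert Q: Q < R → go left; Q > K → go right; Q > N → go right. Place as right child of N.
Insert B: B < R → go left; B < K → go left; B < E → go left. Place as left child of E.
Insert J: J < R → go left; J < K → go left; J > E → go right. Place as right child of E.
Insert A: A < R → go left; A < K → go left; A < E → go left; A < B → go left. Place as left child of B.
Insert G: G < R → go left; G < K → go left; G > E → go right; G < J → go left. Place as left child of J.
Insert M: M < R → go left; M > K → go right; M < N → go left. Place as left child of N.
Insert Y: Y > R → go right; Y > X → go right; Y < Z → go left. Place as left child of Z.
Insert O: O < R → go left; O > K → go right; O > N → go right; O < Q → go left. Place as left child of Q.
Insert H: H < R → go left; H < K → go left; H > E → go right; H < J → go left; H > G → go right. Place as right child of G.
Insert U: U > R → go right; U < X → go left; U > T → go right. Place as right child of T.

Subtree rooted at Z contains: Z, Y — 2 nodes.

2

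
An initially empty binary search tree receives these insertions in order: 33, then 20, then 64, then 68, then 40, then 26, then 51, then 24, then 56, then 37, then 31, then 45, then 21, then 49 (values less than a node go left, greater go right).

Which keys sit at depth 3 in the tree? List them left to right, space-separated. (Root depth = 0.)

Insert 33: tree is empty, so 33 becomes the root.
Insert 20: 20 < 33 → go left. Place as left child of 33.
Insert 64: 64 > 33 → go right. Place as right child of 33.
Insert 68: 68 > 33 → go right; 68 > 64 → go right. Place as right child of 64.
Insert 40: 40 > 33 → go right; 40 < 64 → go left. Place as left child of 64.
Insert 26: 26 < 33 → go left; 26 > 20 → go right. Place as right child of 20.
Insert 51: 51 > 33 → go right; 51 < 64 → go left; 51 > 40 → go right. Place as right child of 40.
Insert 24: 24 < 33 → go left; 24 > 20 → go right; 24 < 26 → go left. Place as left child of 26.
Insert 56: 56 > 33 → go right; 56 < 64 → go left; 56 > 40 → go right; 56 > 51 → go right. Place as right child of 51.
Insert 37: 37 > 33 → go right; 37 < 64 → go left; 37 < 40 → go left. Place as left child of 40.
Insert 31: 31 < 33 → go left; 31 > 20 → go right; 31 > 26 → go right. Place as right child of 26.
Insert 45: 45 > 33 → go right; 45 < 64 → go left; 45 > 40 → go right; 45 < 51 → go left. Place as left child of 51.
Insert 21: 21 < 33 → go left; 21 > 20 → go right; 21 < 26 → go left; 21 < 24 → go left. Place as left child of 24.
Insert 49: 49 > 33 → go right; 49 < 64 → go left; 49 > 40 → go right; 49 < 51 → go left; 49 > 45 → go right. Place as right child of 45.

24 31 37 51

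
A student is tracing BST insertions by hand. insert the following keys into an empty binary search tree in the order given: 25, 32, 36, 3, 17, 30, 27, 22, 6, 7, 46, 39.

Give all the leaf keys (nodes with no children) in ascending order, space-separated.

Insert 25: tree is empty, so 25 becomes the root.
Insert 32: 32 > 25 → go right. Place as right child of 25.
Insert 36: 36 > 25 → go right; 36 > 32 → go right. Place as right child of 32.
Insert 3: 3 < 25 → go left. Place as left child of 25.
Insert 17: 17 < 25 → go left; 17 > 3 → go right. Place as right child of 3.
Insert 30: 30 > 25 → go right; 30 < 32 → go left. Place as left child of 32.
Insert 27: 27 > 25 → go right; 27 < 32 → go left; 27 < 30 → go left. Place as left child of 30.
Insert 22: 22 < 25 → go left; 22 > 3 → go right; 22 > 17 → go right. Place as right child of 17.
Insert 6: 6 < 25 → go left; 6 > 3 → go right; 6 < 17 → go left. Place as left child of 17.
Insert 7: 7 < 25 → go left; 7 > 3 → go right; 7 < 17 → go left; 7 > 6 → go right. Place as right child of 6.
Insert 46: 46 > 25 → go right; 46 > 32 → go right; 46 > 36 → go right. Place as right child of 36.
Insert 39: 39 > 25 → go right; 39 > 32 → go right; 39 > 36 → go right; 39 < 46 → go left. Place as left child of 46.

7 22 27 39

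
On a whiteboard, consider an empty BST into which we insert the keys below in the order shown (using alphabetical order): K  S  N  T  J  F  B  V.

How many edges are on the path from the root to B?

Insert K: tree is empty, so K becomes the root.
Insert S: S > K → go right. Place as right child of K.
Insert N: N > K → go right; N < S → go left. Place as left child of S.
Insert T: T > K → go right; T > S → go right. Place as right child of S.
Insert J: J < K → go left. Place as left child of K.
Insert F: F < K → go left; F < J → go left. Place as left child of J.
Insert B: B < K → go left; B < J → go left; B < F → go left. Place as left child of F.
Insert V: V > K → go right; V > S → go right; V > T → go right. Place as right child of T.

Path to B: K → J → F → B, which is 3 edges.

3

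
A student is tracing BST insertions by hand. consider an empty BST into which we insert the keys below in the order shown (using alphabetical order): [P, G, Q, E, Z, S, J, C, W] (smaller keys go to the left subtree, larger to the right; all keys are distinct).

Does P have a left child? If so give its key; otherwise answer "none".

G

P: root
G: left child of P (depth 1)
Q: right child of P (depth 1)
E: left child of G (depth 2)
Z: right child of Q (depth 2)
S: left child of Z (depth 3)
J: right child of G (depth 2)
C: left child of E (depth 3)
W: right child of S (depth 4)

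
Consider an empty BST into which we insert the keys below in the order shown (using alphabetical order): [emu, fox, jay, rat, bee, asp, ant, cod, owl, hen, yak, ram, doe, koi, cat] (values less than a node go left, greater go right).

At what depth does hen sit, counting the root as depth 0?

3

Insert emu: tree is empty, so emu becomes the root.
Insert fox: fox > emu → go right. Place as right child of emu.
Insert jay: jay > emu → go right; jay > fox → go right. Place as right child of fox.
Insert rat: rat > emu → go right; rat > fox → go right; rat > jay → go right. Place as right child of jay.
Insert bee: bee < emu → go left. Place as left child of emu.
Insert asp: asp < emu → go left; asp < bee → go left. Place as left child of bee.
Insert ant: ant < emu → go left; ant < bee → go left; ant < asp → go left. Place as left child of asp.
Insert cod: cod < emu → go left; cod > bee → go right. Place as right child of bee.
Insert owl: owl > emu → go right; owl > fox → go right; owl > jay → go right; owl < rat → go left. Place as left child of rat.
Insert hen: hen > emu → go right; hen > fox → go right; hen < jay → go left. Place as left child of jay.
Insert yak: yak > emu → go right; yak > fox → go right; yak > jay → go right; yak > rat → go right. Place as right child of rat.
Insert ram: ram > emu → go right; ram > fox → go right; ram > jay → go right; ram < rat → go left; ram > owl → go right. Place as right child of owl.
Insert doe: doe < emu → go left; doe > bee → go right; doe > cod → go right. Place as right child of cod.
Insert koi: koi > emu → go right; koi > fox → go right; koi > jay → go right; koi < rat → go left; koi < owl → go left. Place as left child of owl.
Insert cat: cat < emu → go left; cat > bee → go right; cat < cod → go left. Place as left child of cod.

Path to hen: emu → fox → jay → hen, which is 3 edges.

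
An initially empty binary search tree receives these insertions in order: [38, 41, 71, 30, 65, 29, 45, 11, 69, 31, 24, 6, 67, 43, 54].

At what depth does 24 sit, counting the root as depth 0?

38: root
41: right child of 38 (depth 1)
71: right child of 41 (depth 2)
30: left child of 38 (depth 1)
65: left child of 71 (depth 3)
29: left child of 30 (depth 2)
45: left child of 65 (depth 4)
11: left child of 29 (depth 3)
69: right child of 65 (depth 4)
31: right child of 30 (depth 2)
24: right child of 11 (depth 4)
6: left child of 11 (depth 4)
67: left child of 69 (depth 5)
43: left child of 45 (depth 5)
54: right child of 45 (depth 5)

Path to 24: 38 → 30 → 29 → 11 → 24, which is 4 edges.

4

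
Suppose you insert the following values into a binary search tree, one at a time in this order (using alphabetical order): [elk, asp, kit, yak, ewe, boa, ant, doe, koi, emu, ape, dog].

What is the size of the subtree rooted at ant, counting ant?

2

Insert elk: tree is empty, so elk becomes the root.
Insert asp: asp < elk → go left. Place as left child of elk.
Insert kit: kit > elk → go right. Place as right child of elk.
Insert yak: yak > elk → go right; yak > kit → go right. Place as right child of kit.
Insert ewe: ewe > elk → go right; ewe < kit → go left. Place as left child of kit.
Insert boa: boa < elk → go left; boa > asp → go right. Place as right child of asp.
Insert ant: ant < elk → go left; ant < asp → go left. Place as left child of asp.
Insert doe: doe < elk → go left; doe > asp → go right; doe > boa → go right. Place as right child of boa.
Insert koi: koi > elk → go right; koi > kit → go right; koi < yak → go left. Place as left child of yak.
Insert emu: emu > elk → go right; emu < kit → go left; emu < ewe → go left. Place as left child of ewe.
Insert ape: ape < elk → go left; ape < asp → go left; ape > ant → go right. Place as right child of ant.
Insert dog: dog < elk → go left; dog > asp → go right; dog > boa → go right; dog > doe → go right. Place as right child of doe.

Subtree rooted at ant contains: ant, ape — 2 nodes.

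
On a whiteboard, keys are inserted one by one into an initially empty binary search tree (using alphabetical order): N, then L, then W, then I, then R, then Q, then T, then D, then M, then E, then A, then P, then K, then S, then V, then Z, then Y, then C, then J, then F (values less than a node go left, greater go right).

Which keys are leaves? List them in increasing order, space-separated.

C F J M P S V Y

Insert N: tree is empty, so N becomes the root.
Insert L: L < N → go left. Place as left child of N.
Insert W: W > N → go right. Place as right child of N.
Insert I: I < N → go left; I < L → go left. Place as left child of L.
Insert R: R > N → go right; R < W → go left. Place as left child of W.
Insert Q: Q > N → go right; Q < W → go left; Q < R → go left. Place as left child of R.
Insert T: T > N → go right; T < W → go left; T > R → go right. Place as right child of R.
Insert D: D < N → go left; D < L → go left; D < I → go left. Place as left child of I.
Insert M: M < N → go left; M > L → go right. Place as right child of L.
Insert E: E < N → go left; E < L → go left; E < I → go left; E > D → go right. Place as right child of D.
Insert A: A < N → go left; A < L → go left; A < I → go left; A < D → go left. Place as left child of D.
Insert P: P > N → go right; P < W → go left; P < R → go left; P < Q → go left. Place as left child of Q.
Insert K: K < N → go left; K < L → go left; K > I → go right. Place as right child of I.
Insert S: S > N → go right; S < W → go left; S > R → go right; S < T → go left. Place as left child of T.
Insert V: V > N → go right; V < W → go left; V > R → go right; V > T → go right. Place as right child of T.
Insert Z: Z > N → go right; Z > W → go right. Place as right child of W.
Insert Y: Y > N → go right; Y > W → go right; Y < Z → go left. Place as left child of Z.
Insert C: C < N → go left; C < L → go left; C < I → go left; C < D → go left; C > A → go right. Place as right child of A.
Insert J: J < N → go left; J < L → go left; J > I → go right; J < K → go left. Place as left child of K.
Insert F: F < N → go left; F < L → go left; F < I → go left; F > D → go right; F > E → go right. Place as right child of E.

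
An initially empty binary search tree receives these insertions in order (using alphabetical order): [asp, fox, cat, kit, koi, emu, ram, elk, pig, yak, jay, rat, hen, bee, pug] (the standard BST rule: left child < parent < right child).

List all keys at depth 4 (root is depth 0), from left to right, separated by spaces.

elk hen ram

Insert asp: tree is empty, so asp becomes the root.
Insert fox: fox > asp → go right. Place as right child of asp.
Insert cat: cat > asp → go right; cat < fox → go left. Place as left child of fox.
Insert kit: kit > asp → go right; kit > fox → go right. Place as right child of fox.
Insert koi: koi > asp → go right; koi > fox → go right; koi > kit → go right. Place as right child of kit.
Insert emu: emu > asp → go right; emu < fox → go left; emu > cat → go right. Place as right child of cat.
Insert ram: ram > asp → go right; ram > fox → go right; ram > kit → go right; ram > koi → go right. Place as right child of koi.
Insert elk: elk > asp → go right; elk < fox → go left; elk > cat → go right; elk < emu → go left. Place as left child of emu.
Insert pig: pig > asp → go right; pig > fox → go right; pig > kit → go right; pig > koi → go right; pig < ram → go left. Place as left child of ram.
Insert yak: yak > asp → go right; yak > fox → go right; yak > kit → go right; yak > koi → go right; yak > ram → go right. Place as right child of ram.
Insert jay: jay > asp → go right; jay > fox → go right; jay < kit → go left. Place as left child of kit.
Insert rat: rat > asp → go right; rat > fox → go right; rat > kit → go right; rat > koi → go right; rat > ram → go right; rat < yak → go left. Place as left child of yak.
Insert hen: hen > asp → go right; hen > fox → go right; hen < kit → go left; hen < jay → go left. Place as left child of jay.
Insert bee: bee > asp → go right; bee < fox → go left; bee < cat → go left. Place as left child of cat.
Insert pug: pug > asp → go right; pug > fox → go right; pug > kit → go right; pug > koi → go right; pug < ram → go left; pug > pig → go right. Place as right child of pig.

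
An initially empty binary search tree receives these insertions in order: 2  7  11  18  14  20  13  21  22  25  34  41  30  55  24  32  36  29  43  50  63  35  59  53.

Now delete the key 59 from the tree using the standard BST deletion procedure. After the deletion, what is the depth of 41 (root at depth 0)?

Resulting structure (node: left, right):
  2: L=–, R=7
  7: L=–, R=11
  11: L=–, R=18
  18: L=14, R=20
  14: L=13, R=–
  20: L=–, R=21
  13: L=–, R=–
  21: L=–, R=22
  22: L=–, R=25
  25: L=24, R=34
  34: L=30, R=41
  41: L=36, R=55
  30: L=29, R=32
  55: L=43, R=63
  24: L=–, R=–
  32: L=–, R=–
  36: L=35, R=–
  29: L=–, R=–
  43: L=–, R=50
  50: L=–, R=53
  63: L=59, R=–
  35: L=–, R=–
  59: L=–, R=–
  53: L=–, R=–

Delete 59 (at most one child — splice it out).
After deletion, path to 41: 2 → 7 → 11 → 18 → 20 → 21 → 22 → 25 → 34 → 41.

9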